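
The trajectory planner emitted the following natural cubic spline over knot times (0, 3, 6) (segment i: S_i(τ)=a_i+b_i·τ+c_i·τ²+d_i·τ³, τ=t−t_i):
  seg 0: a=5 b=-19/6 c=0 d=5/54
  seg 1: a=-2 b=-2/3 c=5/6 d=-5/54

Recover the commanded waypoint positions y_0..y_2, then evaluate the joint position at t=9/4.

y_0=5 y_1=-2 y_2=1
S(9/4) = -137/128

y_0 = S_0(0) = a_0 = 5
y_1 = S_1(0) = a_1 = -2
y_2 = S_1(3) = 1
t_q=9/4 is in segment 0 (τ=9/4); S_0(τ)=-137/128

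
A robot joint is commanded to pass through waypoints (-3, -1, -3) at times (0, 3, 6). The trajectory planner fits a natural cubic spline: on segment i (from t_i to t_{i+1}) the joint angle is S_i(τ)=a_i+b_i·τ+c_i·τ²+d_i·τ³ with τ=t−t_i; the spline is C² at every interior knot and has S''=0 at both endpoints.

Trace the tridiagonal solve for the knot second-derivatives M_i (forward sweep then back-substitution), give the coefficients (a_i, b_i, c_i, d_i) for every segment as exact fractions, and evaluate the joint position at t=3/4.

  seg 0: a=-3 b=1 c=0 d=-1/27
  seg 1: a=-1 b=0 c=-1/3 d=1/27
S(3/4) = -145/64

Δ: Δ0=2/3, Δ1=-2/3
row 1: diag=12, rhs=-8; c'=1/4, d'=-2/3
back: M1=-2/3
M: M0=0, M1=-2/3, M2=0
seg 0: a=-3, c=M0/2=0, d=(M1−M0)/(6·3)=-1/27, b=Δ0−h0·(2M0+M1)/6=1
seg 1: a=-1, c=M1/2=-1/3, d=(M2−M1)/(6·3)=1/27, b=Δ1−h1·(2M1+M2)/6=0
t_q=3/4 → seg 0, τ=3/4; S=-3+1·τ+0·τ²+-1/27·τ³=-145/64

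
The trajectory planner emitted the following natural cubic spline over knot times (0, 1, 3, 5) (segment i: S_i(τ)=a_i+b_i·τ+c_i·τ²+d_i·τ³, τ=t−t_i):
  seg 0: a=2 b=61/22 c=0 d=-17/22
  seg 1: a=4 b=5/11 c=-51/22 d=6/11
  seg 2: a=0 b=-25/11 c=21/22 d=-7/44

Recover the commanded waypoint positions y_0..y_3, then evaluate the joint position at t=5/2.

y_0 = S_0(0) = a_0 = 2
y_1 = S_1(0) = a_1 = 4
y_2 = S_2(0) = a_2 = 0
y_3 = S_2(2) = -2
t_q=5/2 is in segment 1 (τ=3/2); S_1(τ)=115/88

y_0=2 y_1=4 y_2=0 y_3=-2
S(5/2) = 115/88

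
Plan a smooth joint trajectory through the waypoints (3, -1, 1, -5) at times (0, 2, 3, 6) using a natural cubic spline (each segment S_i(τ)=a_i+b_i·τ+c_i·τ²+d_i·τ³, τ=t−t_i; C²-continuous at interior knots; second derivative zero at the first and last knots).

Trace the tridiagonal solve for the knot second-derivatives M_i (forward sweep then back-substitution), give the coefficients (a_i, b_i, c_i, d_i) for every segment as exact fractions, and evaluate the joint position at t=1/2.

Δ: Δ0=-2, Δ1=2, Δ2=-2
row 1: diag=6, rhs=24; c'=1/6, d'=4
row 2: denom=8−1·1/6=47/6; d'=(-24−1·4)/(47/6)=-168/47
back: M2=-168/47
back: M1=4−1/6·-168/47=216/47
M: M0=0, M1=216/47, M2=-168/47, M3=0
seg 0: a=3, c=M0/2=0, d=(M1−M0)/(6·2)=18/47, b=Δ0−h0·(2M0+M1)/6=-166/47
seg 1: a=-1, c=M1/2=108/47, d=(M2−M1)/(6·1)=-64/47, b=Δ1−h1·(2M1+M2)/6=50/47
seg 2: a=1, c=M2/2=-84/47, d=(M3−M2)/(6·3)=28/141, b=Δ2−h2·(2M2+M3)/6=74/47
t_q=1/2 → seg 0, τ=1/2; S=3+-166/47·τ+0·τ²+18/47·τ³=241/188

  seg 0: a=3 b=-166/47 c=0 d=18/47
  seg 1: a=-1 b=50/47 c=108/47 d=-64/47
  seg 2: a=1 b=74/47 c=-84/47 d=28/141
S(1/2) = 241/188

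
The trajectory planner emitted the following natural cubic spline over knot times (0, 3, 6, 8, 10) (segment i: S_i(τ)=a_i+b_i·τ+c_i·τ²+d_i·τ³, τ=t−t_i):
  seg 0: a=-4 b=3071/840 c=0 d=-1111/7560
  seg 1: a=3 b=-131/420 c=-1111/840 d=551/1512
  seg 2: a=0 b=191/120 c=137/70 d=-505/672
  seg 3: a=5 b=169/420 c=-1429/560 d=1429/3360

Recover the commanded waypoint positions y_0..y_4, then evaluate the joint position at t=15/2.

y_0=-4 y_1=3 y_2=0 y_3=5 y_4=-1
S(15/2) = 38123/8960

y_0 = S_0(0) = a_0 = -4
y_1 = S_1(0) = a_1 = 3
y_2 = S_2(0) = a_2 = 0
y_3 = S_3(0) = a_3 = 5
y_4 = S_3(2) = -1
t_q=15/2 is in segment 2 (τ=3/2); S_2(τ)=38123/8960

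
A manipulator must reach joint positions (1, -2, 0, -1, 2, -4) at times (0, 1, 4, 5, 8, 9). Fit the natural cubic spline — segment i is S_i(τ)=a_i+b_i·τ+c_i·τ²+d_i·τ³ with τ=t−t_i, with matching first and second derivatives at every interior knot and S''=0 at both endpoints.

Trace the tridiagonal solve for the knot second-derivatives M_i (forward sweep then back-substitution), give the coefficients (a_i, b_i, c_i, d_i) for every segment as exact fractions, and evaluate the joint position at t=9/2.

Δ: Δ0=-3, Δ1=2/3, Δ2=-1, Δ3=1, Δ4=-6
row 1: diag=8, rhs=22; c'=3/8, d'=11/4
row 2: denom=8−3·3/8=55/8; d'=(-10−3·11/4)/(55/8)=-146/55
row 3: denom=8−1·8/55=432/55; d'=(12−1·-146/55)/(432/55)=403/216
row 4: denom=8−3·55/144=329/48; d'=(-42−3·403/216)/(329/48)=-6854/987
back: M4=-6854/987
back: M3=403/216−55/144·-6854/987=13378/2961
back: M2=-146/55−8/55·13378/2961=-9806/2961
back: M1=11/4−3/8·-9806/2961=3940/987
M: M0=0, M1=3940/987, M2=-9806/2961, M3=13378/2961, M4=-6854/987, M5=0
seg 0: a=1, c=M0/2=0, d=(M1−M0)/(6·1)=1970/2961, b=Δ0−h0·(2M0+M1)/6=-10853/2961
seg 1: a=-2, c=M1/2=1970/987, d=(M2−M1)/(6·3)=-10813/26649, b=Δ1−h1·(2M1+M2)/6=-4943/2961
seg 2: a=0, c=M2/2=-4903/2961, d=(M3−M2)/(6·1)=184/141, b=Δ2−h2·(2M2+M3)/6=-1922/2961
seg 3: a=-1, c=M3/2=6689/2961, d=(M4−M3)/(6·3)=-16970/26649, b=Δ3−h3·(2M3+M4)/6=-136/2961
seg 4: a=2, c=M4/2=-3427/987, d=(M5−M4)/(6·1)=3427/2961, b=Δ4−h4·(2M4+M5)/6=-10912/2961
t_q=9/2 → seg 2, τ=1/2; S=0+-1922/2961·τ+-4903/2961·τ²+184/141·τ³=-145/252

  seg 0: a=1 b=-10853/2961 c=0 d=1970/2961
  seg 1: a=-2 b=-4943/2961 c=1970/987 d=-10813/26649
  seg 2: a=0 b=-1922/2961 c=-4903/2961 d=184/141
  seg 3: a=-1 b=-136/2961 c=6689/2961 d=-16970/26649
  seg 4: a=2 b=-10912/2961 c=-3427/987 d=3427/2961
S(9/2) = -145/252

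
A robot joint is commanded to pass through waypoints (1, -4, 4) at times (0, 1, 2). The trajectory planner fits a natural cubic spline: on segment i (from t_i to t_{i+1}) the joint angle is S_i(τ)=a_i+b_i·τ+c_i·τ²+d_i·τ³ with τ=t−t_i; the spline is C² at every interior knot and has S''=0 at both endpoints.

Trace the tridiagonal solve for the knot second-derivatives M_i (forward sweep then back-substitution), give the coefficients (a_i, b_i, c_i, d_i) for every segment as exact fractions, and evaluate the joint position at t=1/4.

  seg 0: a=1 b=-33/4 c=0 d=13/4
  seg 1: a=-4 b=3/2 c=39/4 d=-13/4
S(1/4) = -259/256

Δ: Δ0=-5, Δ1=8
row 1: diag=4, rhs=78; c'=1/4, d'=39/2
back: M1=39/2
M: M0=0, M1=39/2, M2=0
seg 0: a=1, c=M0/2=0, d=(M1−M0)/(6·1)=13/4, b=Δ0−h0·(2M0+M1)/6=-33/4
seg 1: a=-4, c=M1/2=39/4, d=(M2−M1)/(6·1)=-13/4, b=Δ1−h1·(2M1+M2)/6=3/2
t_q=1/4 → seg 0, τ=1/4; S=1+-33/4·τ+0·τ²+13/4·τ³=-259/256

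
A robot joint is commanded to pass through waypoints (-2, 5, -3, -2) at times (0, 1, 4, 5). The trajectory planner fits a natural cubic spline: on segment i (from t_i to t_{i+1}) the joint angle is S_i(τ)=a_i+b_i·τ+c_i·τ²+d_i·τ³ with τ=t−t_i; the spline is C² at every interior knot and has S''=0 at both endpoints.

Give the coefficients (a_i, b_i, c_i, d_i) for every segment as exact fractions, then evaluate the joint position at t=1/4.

Δ: Δ0=7, Δ1=-8/3, Δ2=1
row 1: diag=8, rhs=-58; c'=3/8, d'=-29/4
row 2: denom=8−3·3/8=55/8; d'=(22−3·-29/4)/(55/8)=70/11
back: M2=70/11
back: M1=-29/4−3/8·70/11=-106/11
M: M0=0, M1=-106/11, M2=70/11, M3=0
seg 0: a=-2, c=M0/2=0, d=(M1−M0)/(6·1)=-53/33, b=Δ0−h0·(2M0+M1)/6=284/33
seg 1: a=5, c=M1/2=-53/11, d=(M2−M1)/(6·3)=8/9, b=Δ1−h1·(2M1+M2)/6=125/33
seg 2: a=-3, c=M2/2=35/11, d=(M3−M2)/(6·1)=-35/33, b=Δ2−h2·(2M2+M3)/6=-37/33
t_q=1/4 → seg 0, τ=1/4; S=-2+284/33·τ+0·τ²+-53/33·τ³=89/704

  seg 0: a=-2 b=284/33 c=0 d=-53/33
  seg 1: a=5 b=125/33 c=-53/11 d=8/9
  seg 2: a=-3 b=-37/33 c=35/11 d=-35/33
S(1/4) = 89/704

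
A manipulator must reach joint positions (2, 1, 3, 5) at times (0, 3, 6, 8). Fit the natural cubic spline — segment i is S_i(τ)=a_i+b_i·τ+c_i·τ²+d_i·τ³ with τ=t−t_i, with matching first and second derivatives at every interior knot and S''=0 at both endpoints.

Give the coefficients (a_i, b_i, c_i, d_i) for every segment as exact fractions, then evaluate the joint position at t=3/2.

  seg 0: a=2 b=-64/111 c=0 d=1/37
  seg 1: a=1 b=17/111 c=9/37 d=-8/333
  seg 2: a=3 b=107/111 c=1/37 d=-1/222
S(3/2) = 363/296

Δ: Δ0=-1/3, Δ1=2/3, Δ2=1
row 1: diag=12, rhs=6; c'=1/4, d'=1/2
row 2: denom=10−3·1/4=37/4; d'=(2−3·1/2)/(37/4)=2/37
back: M2=2/37
back: M1=1/2−1/4·2/37=18/37
M: M0=0, M1=18/37, M2=2/37, M3=0
seg 0: a=2, c=M0/2=0, d=(M1−M0)/(6·3)=1/37, b=Δ0−h0·(2M0+M1)/6=-64/111
seg 1: a=1, c=M1/2=9/37, d=(M2−M1)/(6·3)=-8/333, b=Δ1−h1·(2M1+M2)/6=17/111
seg 2: a=3, c=M2/2=1/37, d=(M3−M2)/(6·2)=-1/222, b=Δ2−h2·(2M2+M3)/6=107/111
t_q=3/2 → seg 0, τ=3/2; S=2+-64/111·τ+0·τ²+1/37·τ³=363/296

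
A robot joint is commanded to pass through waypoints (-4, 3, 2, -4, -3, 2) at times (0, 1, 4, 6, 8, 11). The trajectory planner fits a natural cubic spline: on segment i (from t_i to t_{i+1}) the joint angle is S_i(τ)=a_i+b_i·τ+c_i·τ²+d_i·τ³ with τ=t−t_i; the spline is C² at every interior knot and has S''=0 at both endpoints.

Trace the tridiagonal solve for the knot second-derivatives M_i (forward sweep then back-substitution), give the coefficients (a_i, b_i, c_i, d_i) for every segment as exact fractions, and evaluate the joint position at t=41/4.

Δ: Δ0=7, Δ1=-1/3, Δ2=-3, Δ3=1/2, Δ4=5/3
row 1: diag=8, rhs=-44; c'=3/8, d'=-11/2
row 2: denom=10−3·3/8=71/8; d'=(-16−3·-11/2)/(71/8)=4/71
row 3: denom=8−2·16/71=536/71; d'=(21−2·4/71)/(536/71)=1483/536
row 4: denom=10−2·71/268=1269/134; d'=(7−2·1483/536)/(1269/134)=131/846
back: M4=131/846
back: M3=1483/536−71/268·131/846=1153/423
back: M2=4/71−16/71·1153/423=-236/423
back: M1=-11/2−3/8·-236/423=-746/141
M: M0=0, M1=-746/141, M2=-236/423, M3=1153/423, M4=131/846, M5=0
seg 0: a=-4, c=M0/2=0, d=(M1−M0)/(6·1)=-373/423, b=Δ0−h0·(2M0+M1)/6=3334/423
seg 1: a=3, c=M1/2=-373/141, d=(M2−M1)/(6·3)=1001/3807, b=Δ1−h1·(2M1+M2)/6=2215/423
seg 2: a=2, c=M2/2=-118/423, d=(M3−M2)/(6·2)=463/1692, b=Δ2−h2·(2M2+M3)/6=-1496/423
seg 3: a=-4, c=M3/2=1153/846, d=(M4−M3)/(6·2)=-725/3384, b=Δ3−h3·(2M3+M4)/6=-193/141
seg 4: a=-3, c=M4/2=131/1692, d=(M5−M4)/(6·3)=-131/15228, b=Δ4−h4·(2M4+M5)/6=1279/846
t_q=41/4 → seg 4, τ=9/4; S=-3+1279/846·τ+131/1692·τ²+-131/15228·τ³=8369/12032

  seg 0: a=-4 b=3334/423 c=0 d=-373/423
  seg 1: a=3 b=2215/423 c=-373/141 d=1001/3807
  seg 2: a=2 b=-1496/423 c=-118/423 d=463/1692
  seg 3: a=-4 b=-193/141 c=1153/846 d=-725/3384
  seg 4: a=-3 b=1279/846 c=131/1692 d=-131/15228
S(41/4) = 8369/12032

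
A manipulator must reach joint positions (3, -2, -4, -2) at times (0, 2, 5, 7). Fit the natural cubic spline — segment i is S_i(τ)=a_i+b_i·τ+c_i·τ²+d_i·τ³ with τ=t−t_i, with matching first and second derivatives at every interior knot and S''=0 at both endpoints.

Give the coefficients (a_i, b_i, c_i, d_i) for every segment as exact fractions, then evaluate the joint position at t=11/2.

Δ: Δ0=-5/2, Δ1=-2/3, Δ2=1
row 1: diag=10, rhs=11; c'=3/10, d'=11/10
row 2: denom=10−3·3/10=91/10; d'=(10−3·11/10)/(91/10)=67/91
back: M2=67/91
back: M1=11/10−3/10·67/91=80/91
M: M0=0, M1=80/91, M2=67/91, M3=0
seg 0: a=3, c=M0/2=0, d=(M1−M0)/(6·2)=20/273, b=Δ0−h0·(2M0+M1)/6=-1525/546
seg 1: a=-2, c=M1/2=40/91, d=(M2−M1)/(6·3)=-1/126, b=Δ1−h1·(2M1+M2)/6=-1045/546
seg 2: a=-4, c=M2/2=67/182, d=(M3−M2)/(6·2)=-67/1092, b=Δ2−h2·(2M2+M3)/6=139/273
t_q=11/2 → seg 2, τ=1/2; S=-4+139/273·τ+67/182·τ²+-67/1092·τ³=-1523/416

  seg 0: a=3 b=-1525/546 c=0 d=20/273
  seg 1: a=-2 b=-1045/546 c=40/91 d=-1/126
  seg 2: a=-4 b=139/273 c=67/182 d=-67/1092
S(11/2) = -1523/416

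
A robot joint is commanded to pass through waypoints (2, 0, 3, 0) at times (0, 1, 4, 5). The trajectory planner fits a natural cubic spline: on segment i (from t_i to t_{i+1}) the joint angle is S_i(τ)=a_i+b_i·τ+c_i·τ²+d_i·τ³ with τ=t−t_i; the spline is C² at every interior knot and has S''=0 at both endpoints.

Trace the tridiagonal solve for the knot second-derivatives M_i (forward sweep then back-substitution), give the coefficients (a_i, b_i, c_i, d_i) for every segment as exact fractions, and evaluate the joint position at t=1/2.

Δ: Δ0=-2, Δ1=1, Δ2=-3
row 1: diag=8, rhs=18; c'=3/8, d'=9/4
row 2: denom=8−3·3/8=55/8; d'=(-24−3·9/4)/(55/8)=-246/55
back: M2=-246/55
back: M1=9/4−3/8·-246/55=216/55
M: M0=0, M1=216/55, M2=-246/55, M3=0
seg 0: a=2, c=M0/2=0, d=(M1−M0)/(6·1)=36/55, b=Δ0−h0·(2M0+M1)/6=-146/55
seg 1: a=0, c=M1/2=108/55, d=(M2−M1)/(6·3)=-7/15, b=Δ1−h1·(2M1+M2)/6=-38/55
seg 2: a=3, c=M2/2=-123/55, d=(M3−M2)/(6·1)=41/55, b=Δ2−h2·(2M2+M3)/6=-83/55
t_q=1/2 → seg 0, τ=1/2; S=2+-146/55·τ+0·τ²+36/55·τ³=83/110

  seg 0: a=2 b=-146/55 c=0 d=36/55
  seg 1: a=0 b=-38/55 c=108/55 d=-7/15
  seg 2: a=3 b=-83/55 c=-123/55 d=41/55
S(1/2) = 83/110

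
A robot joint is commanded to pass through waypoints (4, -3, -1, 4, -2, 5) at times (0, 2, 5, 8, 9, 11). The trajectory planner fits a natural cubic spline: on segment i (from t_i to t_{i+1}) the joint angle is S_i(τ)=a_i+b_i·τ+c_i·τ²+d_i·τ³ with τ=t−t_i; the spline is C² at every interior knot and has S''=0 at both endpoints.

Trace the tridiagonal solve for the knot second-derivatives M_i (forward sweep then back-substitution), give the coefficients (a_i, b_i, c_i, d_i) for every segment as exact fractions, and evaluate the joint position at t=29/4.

Δ: Δ0=-7/2, Δ1=2/3, Δ2=5/3, Δ3=-6, Δ4=7/2
row 1: diag=10, rhs=25; c'=3/10, d'=5/2
row 2: denom=12−3·3/10=111/10; d'=(6−3·5/2)/(111/10)=-5/37
row 3: denom=8−3·10/37=266/37; d'=(-46−3·-5/37)/(266/37)=-241/38
row 4: denom=6−1·37/266=1559/266; d'=(57−1·-241/38)/(1559/266)=16849/1559
back: M4=16849/1559
back: M3=-241/38−37/266·16849/1559=-12231/1559
back: M2=-5/37−10/37·-12231/1559=3095/1559
back: M1=5/2−3/10·3095/1559=2969/1559
M: M0=0, M1=2969/1559, M2=3095/1559, M3=-12231/1559, M4=16849/1559, M5=0
seg 0: a=4, c=M0/2=0, d=(M1−M0)/(6·2)=2969/18708, b=Δ0−h0·(2M0+M1)/6=-38677/9354
seg 1: a=-3, c=M1/2=2969/3118, d=(M2−M1)/(6·3)=7/1559, b=Δ1−h1·(2M1+M2)/6=-20863/9354
seg 2: a=-1, c=M2/2=3095/3118, d=(M3−M2)/(6·3)=-7663/14031, b=Δ2−h2·(2M2+M3)/6=33713/9354
seg 3: a=4, c=M3/2=-12231/3118, d=(M4−M3)/(6·1)=14540/4677, b=Δ3−h3·(2M3+M4)/6=-48511/9354
seg 4: a=-2, c=M4/2=16849/3118, d=(M5−M4)/(6·2)=-16849/18708, b=Δ4−h4·(2M4+M5)/6=-34657/9354
t_q=29/4 → seg 2, τ=9/4; S=-1+33713/9354·τ+3095/3118·τ²+-7663/14031·τ³=590023/99776

  seg 0: a=4 b=-38677/9354 c=0 d=2969/18708
  seg 1: a=-3 b=-20863/9354 c=2969/3118 d=7/1559
  seg 2: a=-1 b=33713/9354 c=3095/3118 d=-7663/14031
  seg 3: a=4 b=-48511/9354 c=-12231/3118 d=14540/4677
  seg 4: a=-2 b=-34657/9354 c=16849/3118 d=-16849/18708
S(29/4) = 590023/99776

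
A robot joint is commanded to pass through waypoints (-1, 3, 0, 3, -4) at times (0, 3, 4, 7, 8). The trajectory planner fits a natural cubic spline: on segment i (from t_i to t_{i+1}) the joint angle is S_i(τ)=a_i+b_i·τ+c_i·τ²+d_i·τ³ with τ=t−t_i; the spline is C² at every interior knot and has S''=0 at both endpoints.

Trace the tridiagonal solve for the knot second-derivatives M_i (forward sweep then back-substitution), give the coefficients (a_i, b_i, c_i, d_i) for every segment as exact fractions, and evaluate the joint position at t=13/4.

  seg 0: a=-1 b=1459/432 c=0 d=-883/3888
  seg 1: a=3 b=-595/216 c=-883/432 d=259/144
  seg 2: a=0 b=-625/432 c=181/54 d=-3287/3888
  seg 3: a=3 b=-899/216 c=-613/144 d=613/432
S(13/4) = 20383/9216

Δ: Δ0=4/3, Δ1=-3, Δ2=1, Δ3=-7
row 1: diag=8, rhs=-26; c'=1/8, d'=-13/4
row 2: denom=8−1·1/8=63/8; d'=(24−1·-13/4)/(63/8)=218/63
row 3: denom=8−3·8/21=48/7; d'=(-48−3·218/63)/(48/7)=-613/72
back: M3=-613/72
back: M2=218/63−8/21·-613/72=181/27
back: M1=-13/4−1/8·181/27=-883/216
M: M0=0, M1=-883/216, M2=181/27, M3=-613/72, M4=0
seg 0: a=-1, c=M0/2=0, d=(M1−M0)/(6·3)=-883/3888, b=Δ0−h0·(2M0+M1)/6=1459/432
seg 1: a=3, c=M1/2=-883/432, d=(M2−M1)/(6·1)=259/144, b=Δ1−h1·(2M1+M2)/6=-595/216
seg 2: a=0, c=M2/2=181/54, d=(M3−M2)/(6·3)=-3287/3888, b=Δ2−h2·(2M2+M3)/6=-625/432
seg 3: a=3, c=M3/2=-613/144, d=(M4−M3)/(6·1)=613/432, b=Δ3−h3·(2M3+M4)/6=-899/216
t_q=13/4 → seg 1, τ=1/4; S=3+-595/216·τ+-883/432·τ²+259/144·τ³=20383/9216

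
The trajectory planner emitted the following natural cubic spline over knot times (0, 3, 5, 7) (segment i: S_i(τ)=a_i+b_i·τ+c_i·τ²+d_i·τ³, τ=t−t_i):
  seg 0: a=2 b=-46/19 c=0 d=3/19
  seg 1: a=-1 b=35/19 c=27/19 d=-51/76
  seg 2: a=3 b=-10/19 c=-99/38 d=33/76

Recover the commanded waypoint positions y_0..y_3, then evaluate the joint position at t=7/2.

y_0 = S_0(0) = a_0 = 2
y_1 = S_1(0) = a_1 = -1
y_2 = S_2(0) = a_2 = 3
y_3 = S_2(2) = -5
t_q=7/2 is in segment 1 (τ=1/2); S_1(τ)=117/608

y_0=2 y_1=-1 y_2=3 y_3=-5
S(7/2) = 117/608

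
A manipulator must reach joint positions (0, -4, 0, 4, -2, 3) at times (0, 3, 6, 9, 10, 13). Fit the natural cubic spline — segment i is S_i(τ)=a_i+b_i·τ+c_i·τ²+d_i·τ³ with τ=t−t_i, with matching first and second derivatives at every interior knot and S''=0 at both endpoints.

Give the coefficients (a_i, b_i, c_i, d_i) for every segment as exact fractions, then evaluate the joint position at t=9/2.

  seg 0: a=0 b=-1541/849 c=0 d=409/7641
  seg 1: a=-4 b=-314/849 c=409/849 d=73/2547
  seg 2: a=0 b=2797/849 c=628/849 d=-1183/2547
  seg 3: a=4 b=-4082/849 c=-2921/849 d=1909/849
  seg 4: a=-2 b=-1399/283 c=2806/849 d=-2806/7641
S(9/2) = -7639/2264

Δ: Δ0=-4/3, Δ1=4/3, Δ2=4/3, Δ3=-6, Δ4=5/3
row 1: diag=12, rhs=16; c'=1/4, d'=4/3
row 2: denom=12−3·1/4=45/4; d'=(0−3·4/3)/(45/4)=-16/45
row 3: denom=8−3·4/15=36/5; d'=(-44−3·-16/45)/(36/5)=-161/27
row 4: denom=8−1·5/36=283/36; d'=(46−1·-161/27)/(283/36)=5612/849
back: M4=5612/849
back: M3=-161/27−5/36·5612/849=-5842/849
back: M2=-16/45−4/15·-5842/849=1256/849
back: M1=4/3−1/4·1256/849=818/849
M: M0=0, M1=818/849, M2=1256/849, M3=-5842/849, M4=5612/849, M5=0
seg 0: a=0, c=M0/2=0, d=(M1−M0)/(6·3)=409/7641, b=Δ0−h0·(2M0+M1)/6=-1541/849
seg 1: a=-4, c=M1/2=409/849, d=(M2−M1)/(6·3)=73/2547, b=Δ1−h1·(2M1+M2)/6=-314/849
seg 2: a=0, c=M2/2=628/849, d=(M3−M2)/(6·3)=-1183/2547, b=Δ2−h2·(2M2+M3)/6=2797/849
seg 3: a=4, c=M3/2=-2921/849, d=(M4−M3)/(6·1)=1909/849, b=Δ3−h3·(2M3+M4)/6=-4082/849
seg 4: a=-2, c=M4/2=2806/849, d=(M5−M4)/(6·3)=-2806/7641, b=Δ4−h4·(2M4+M5)/6=-1399/283
t_q=9/2 → seg 1, τ=3/2; S=-4+-314/849·τ+409/849·τ²+73/2547·τ³=-7639/2264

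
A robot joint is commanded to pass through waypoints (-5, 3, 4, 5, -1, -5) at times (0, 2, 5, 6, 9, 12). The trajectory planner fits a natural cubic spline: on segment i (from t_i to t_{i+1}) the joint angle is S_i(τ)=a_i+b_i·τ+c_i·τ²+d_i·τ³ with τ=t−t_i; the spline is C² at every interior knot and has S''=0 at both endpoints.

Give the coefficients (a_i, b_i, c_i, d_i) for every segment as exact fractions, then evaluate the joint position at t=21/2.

  seg 0: a=-5 b=9940/2019 c=0 d=-466/2019
  seg 1: a=3 b=4348/2019 c=-932/673 d=1571/6057
  seg 2: a=4 b=1711/2019 c=639/673 d=-1609/2019
  seg 3: a=5 b=718/2019 c=-970/673 d=3974/18171
  seg 4: a=-1 b=-4820/2019 c=1064/2019 d=-1064/18171
S(21/2) = -2418/673

Δ: Δ0=4, Δ1=1/3, Δ2=1, Δ3=-2, Δ4=-4/3
row 1: diag=10, rhs=-22; c'=3/10, d'=-11/5
row 2: denom=8−3·3/10=71/10; d'=(4−3·-11/5)/(71/10)=106/71
row 3: denom=8−1·10/71=558/71; d'=(-18−1·106/71)/(558/71)=-692/279
row 4: denom=12−3·71/186=673/62; d'=(4−3·-692/279)/(673/62)=2128/2019
back: M4=2128/2019
back: M3=-692/279−71/186·2128/2019=-1940/673
back: M2=106/71−10/71·-1940/673=1278/673
back: M1=-11/5−3/10·1278/673=-1864/673
M: M0=0, M1=-1864/673, M2=1278/673, M3=-1940/673, M4=2128/2019, M5=0
seg 0: a=-5, c=M0/2=0, d=(M1−M0)/(6·2)=-466/2019, b=Δ0−h0·(2M0+M1)/6=9940/2019
seg 1: a=3, c=M1/2=-932/673, d=(M2−M1)/(6·3)=1571/6057, b=Δ1−h1·(2M1+M2)/6=4348/2019
seg 2: a=4, c=M2/2=639/673, d=(M3−M2)/(6·1)=-1609/2019, b=Δ2−h2·(2M2+M3)/6=1711/2019
seg 3: a=5, c=M3/2=-970/673, d=(M4−M3)/(6·3)=3974/18171, b=Δ3−h3·(2M3+M4)/6=718/2019
seg 4: a=-1, c=M4/2=1064/2019, d=(M5−M4)/(6·3)=-1064/18171, b=Δ4−h4·(2M4+M5)/6=-4820/2019
t_q=21/2 → seg 4, τ=3/2; S=-1+-4820/2019·τ+1064/2019·τ²+-1064/18171·τ³=-2418/673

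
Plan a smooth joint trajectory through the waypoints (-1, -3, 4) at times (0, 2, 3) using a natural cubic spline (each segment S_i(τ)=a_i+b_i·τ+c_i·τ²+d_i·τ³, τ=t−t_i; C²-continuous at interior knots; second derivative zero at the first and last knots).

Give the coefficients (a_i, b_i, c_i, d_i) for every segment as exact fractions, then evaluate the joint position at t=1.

  seg 0: a=-1 b=-11/3 c=0 d=2/3
  seg 1: a=-3 b=13/3 c=4 d=-4/3
S(1) = -4

Δ: Δ0=-1, Δ1=7
row 1: diag=6, rhs=48; c'=1/6, d'=8
back: M1=8
M: M0=0, M1=8, M2=0
seg 0: a=-1, c=M0/2=0, d=(M1−M0)/(6·2)=2/3, b=Δ0−h0·(2M0+M1)/6=-11/3
seg 1: a=-3, c=M1/2=4, d=(M2−M1)/(6·1)=-4/3, b=Δ1−h1·(2M1+M2)/6=13/3
t_q=1 → seg 0, τ=1; S=-1+-11/3·τ+0·τ²+2/3·τ³=-4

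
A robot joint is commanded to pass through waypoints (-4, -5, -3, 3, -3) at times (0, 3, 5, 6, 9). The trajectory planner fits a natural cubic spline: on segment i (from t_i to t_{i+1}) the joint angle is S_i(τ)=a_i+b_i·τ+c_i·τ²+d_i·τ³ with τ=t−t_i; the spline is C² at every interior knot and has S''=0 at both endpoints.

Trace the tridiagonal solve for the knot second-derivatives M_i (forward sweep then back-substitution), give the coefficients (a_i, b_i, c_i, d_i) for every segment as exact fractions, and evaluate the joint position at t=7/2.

  seg 0: a=-4 b=-23/219 c=0 d=-50/1971
  seg 1: a=-5 b=-173/219 c=-50/219 d=41/73
  seg 2: a=-3 b=1103/219 c=688/219 d=-159/73
  seg 3: a=3 b=1048/219 c=-743/219 d=743/1971
S(7/2) = -3143/584

Δ: Δ0=-1/3, Δ1=1, Δ2=6, Δ3=-2
row 1: diag=10, rhs=8; c'=1/5, d'=4/5
row 2: denom=6−2·1/5=28/5; d'=(30−2·4/5)/(28/5)=71/14
row 3: denom=8−1·5/28=219/28; d'=(-48−1·71/14)/(219/28)=-1486/219
back: M3=-1486/219
back: M2=71/14−5/28·-1486/219=1376/219
back: M1=4/5−1/5·1376/219=-100/219
M: M0=0, M1=-100/219, M2=1376/219, M3=-1486/219, M4=0
seg 0: a=-4, c=M0/2=0, d=(M1−M0)/(6·3)=-50/1971, b=Δ0−h0·(2M0+M1)/6=-23/219
seg 1: a=-5, c=M1/2=-50/219, d=(M2−M1)/(6·2)=41/73, b=Δ1−h1·(2M1+M2)/6=-173/219
seg 2: a=-3, c=M2/2=688/219, d=(M3−M2)/(6·1)=-159/73, b=Δ2−h2·(2M2+M3)/6=1103/219
seg 3: a=3, c=M3/2=-743/219, d=(M4−M3)/(6·3)=743/1971, b=Δ3−h3·(2M3+M4)/6=1048/219
t_q=7/2 → seg 1, τ=1/2; S=-5+-173/219·τ+-50/219·τ²+41/73·τ³=-3143/584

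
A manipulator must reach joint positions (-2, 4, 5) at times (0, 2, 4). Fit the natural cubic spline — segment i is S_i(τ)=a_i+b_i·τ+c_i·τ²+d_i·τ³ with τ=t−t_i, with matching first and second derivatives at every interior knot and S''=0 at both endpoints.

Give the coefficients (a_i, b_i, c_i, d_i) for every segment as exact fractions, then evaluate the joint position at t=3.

  seg 0: a=-2 b=29/8 c=0 d=-5/32
  seg 1: a=4 b=7/4 c=-15/16 d=5/32
S(3) = 159/32

Δ: Δ0=3, Δ1=1/2
row 1: diag=8, rhs=-15; c'=1/4, d'=-15/8
back: M1=-15/8
M: M0=0, M1=-15/8, M2=0
seg 0: a=-2, c=M0/2=0, d=(M1−M0)/(6·2)=-5/32, b=Δ0−h0·(2M0+M1)/6=29/8
seg 1: a=4, c=M1/2=-15/16, d=(M2−M1)/(6·2)=5/32, b=Δ1−h1·(2M1+M2)/6=7/4
t_q=3 → seg 1, τ=1; S=4+7/4·τ+-15/16·τ²+5/32·τ³=159/32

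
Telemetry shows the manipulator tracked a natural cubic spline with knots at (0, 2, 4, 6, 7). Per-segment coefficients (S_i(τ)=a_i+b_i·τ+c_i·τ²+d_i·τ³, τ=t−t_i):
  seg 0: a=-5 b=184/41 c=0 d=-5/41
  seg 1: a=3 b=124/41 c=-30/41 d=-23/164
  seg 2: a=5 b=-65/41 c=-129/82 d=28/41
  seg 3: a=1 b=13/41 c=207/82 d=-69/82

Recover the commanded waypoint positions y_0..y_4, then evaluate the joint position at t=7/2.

y_0 = S_0(0) = a_0 = -5
y_1 = S_1(0) = a_1 = 3
y_2 = S_2(0) = a_2 = 5
y_3 = S_3(0) = a_3 = 1
y_4 = S_3(1) = 3
t_q=7/2 is in segment 1 (τ=3/2); S_1(τ)=7107/1312

y_0=-5 y_1=3 y_2=5 y_3=1 y_4=3
S(7/2) = 7107/1312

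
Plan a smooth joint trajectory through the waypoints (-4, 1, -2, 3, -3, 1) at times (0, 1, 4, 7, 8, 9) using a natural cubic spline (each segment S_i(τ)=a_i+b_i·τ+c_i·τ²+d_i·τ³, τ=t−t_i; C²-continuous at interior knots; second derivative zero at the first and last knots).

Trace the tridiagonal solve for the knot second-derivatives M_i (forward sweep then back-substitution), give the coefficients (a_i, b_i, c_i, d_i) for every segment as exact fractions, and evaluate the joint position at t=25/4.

  seg 0: a=-4 b=14675/2409 c=0 d=-2630/2409
  seg 1: a=1 b=6785/2409 c=-2630/803 d=1316/1971
  seg 2: a=-2 b=2873/2409 c=6586/2409 d=-18616/21681
  seg 3: a=3 b=-13459/2409 c=-4010/803 d=11035/2409
  seg 4: a=-3 b=-4414/2409 c=7025/803 d=-7025/2409
S(25/4) = 3809/803

Δ: Δ0=5, Δ1=-1, Δ2=5/3, Δ3=-6, Δ4=4
row 1: diag=8, rhs=-36; c'=3/8, d'=-9/2
row 2: denom=12−3·3/8=87/8; d'=(16−3·-9/2)/(87/8)=236/87
row 3: denom=8−3·8/29=208/29; d'=(-46−3·236/87)/(208/29)=-785/104
row 4: denom=4−1·29/208=803/208; d'=(60−1·-785/104)/(803/208)=14050/803
back: M4=14050/803
back: M3=-785/104−29/208·14050/803=-8020/803
back: M2=236/87−8/29·-8020/803=13172/2409
back: M1=-9/2−3/8·13172/2409=-5260/803
M: M0=0, M1=-5260/803, M2=13172/2409, M3=-8020/803, M4=14050/803, M5=0
seg 0: a=-4, c=M0/2=0, d=(M1−M0)/(6·1)=-2630/2409, b=Δ0−h0·(2M0+M1)/6=14675/2409
seg 1: a=1, c=M1/2=-2630/803, d=(M2−M1)/(6·3)=1316/1971, b=Δ1−h1·(2M1+M2)/6=6785/2409
seg 2: a=-2, c=M2/2=6586/2409, d=(M3−M2)/(6·3)=-18616/21681, b=Δ2−h2·(2M2+M3)/6=2873/2409
seg 3: a=3, c=M3/2=-4010/803, d=(M4−M3)/(6·1)=11035/2409, b=Δ3−h3·(2M3+M4)/6=-13459/2409
seg 4: a=-3, c=M4/2=7025/803, d=(M5−M4)/(6·1)=-7025/2409, b=Δ4−h4·(2M4+M5)/6=-4414/2409
t_q=25/4 → seg 2, τ=9/4; S=-2+2873/2409·τ+6586/2409·τ²+-18616/21681·τ³=3809/803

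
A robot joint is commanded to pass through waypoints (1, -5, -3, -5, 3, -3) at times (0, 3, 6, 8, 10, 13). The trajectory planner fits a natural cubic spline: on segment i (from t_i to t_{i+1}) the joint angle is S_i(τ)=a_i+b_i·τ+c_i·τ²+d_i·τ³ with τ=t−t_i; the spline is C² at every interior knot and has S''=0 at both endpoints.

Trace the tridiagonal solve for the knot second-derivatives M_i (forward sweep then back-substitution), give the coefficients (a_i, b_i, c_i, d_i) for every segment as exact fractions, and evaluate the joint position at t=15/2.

  seg 0: a=1 b=-1994/663 c=0 d=668/5967
  seg 1: a=-5 b=10/663 c=668/663 d=-524/1989
  seg 2: a=-3 b=-698/663 c=-904/663 d=1843/2652
  seg 3: a=-5 b=405/221 c=3721/1326 d=-571/663
  seg 4: a=3 b=1805/663 c=-3131/1326 d=3131/11934
S(15/2) = -37493/7072

Δ: Δ0=-2, Δ1=2/3, Δ2=-1, Δ3=4, Δ4=-2
row 1: diag=12, rhs=16; c'=1/4, d'=4/3
row 2: denom=10−3·1/4=37/4; d'=(-10−3·4/3)/(37/4)=-56/37
row 3: denom=8−2·8/37=280/37; d'=(30−2·-56/37)/(280/37)=611/140
row 4: denom=10−2·37/140=663/70; d'=(-36−2·611/140)/(663/70)=-3131/663
back: M4=-3131/663
back: M3=611/140−37/140·-3131/663=3721/663
back: M2=-56/37−8/37·3721/663=-1808/663
back: M1=4/3−1/4·-1808/663=1336/663
M: M0=0, M1=1336/663, M2=-1808/663, M3=3721/663, M4=-3131/663, M5=0
seg 0: a=1, c=M0/2=0, d=(M1−M0)/(6·3)=668/5967, b=Δ0−h0·(2M0+M1)/6=-1994/663
seg 1: a=-5, c=M1/2=668/663, d=(M2−M1)/(6·3)=-524/1989, b=Δ1−h1·(2M1+M2)/6=10/663
seg 2: a=-3, c=M2/2=-904/663, d=(M3−M2)/(6·2)=1843/2652, b=Δ2−h2·(2M2+M3)/6=-698/663
seg 3: a=-5, c=M3/2=3721/1326, d=(M4−M3)/(6·2)=-571/663, b=Δ3−h3·(2M3+M4)/6=405/221
seg 4: a=3, c=M4/2=-3131/1326, d=(M5−M4)/(6·3)=3131/11934, b=Δ4−h4·(2M4+M5)/6=1805/663
t_q=15/2 → seg 2, τ=3/2; S=-3+-698/663·τ+-904/663·τ²+1843/2652·τ³=-37493/7072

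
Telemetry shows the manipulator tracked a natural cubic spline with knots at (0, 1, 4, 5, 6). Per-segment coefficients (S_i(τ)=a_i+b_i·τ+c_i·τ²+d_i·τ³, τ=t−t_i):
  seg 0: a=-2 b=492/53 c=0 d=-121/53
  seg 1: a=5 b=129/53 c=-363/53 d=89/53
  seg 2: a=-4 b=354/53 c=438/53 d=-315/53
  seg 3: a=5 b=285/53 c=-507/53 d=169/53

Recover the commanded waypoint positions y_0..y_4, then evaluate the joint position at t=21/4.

y_0 = S_0(0) = a_0 = -2
y_1 = S_1(0) = a_1 = 5
y_2 = S_2(0) = a_2 = -4
y_3 = S_3(0) = a_3 = 5
y_4 = S_3(1) = 4
t_q=21/4 is in segment 3 (τ=1/4); S_3(τ)=19661/3392

y_0=-2 y_1=5 y_2=-4 y_3=5 y_4=4
S(21/4) = 19661/3392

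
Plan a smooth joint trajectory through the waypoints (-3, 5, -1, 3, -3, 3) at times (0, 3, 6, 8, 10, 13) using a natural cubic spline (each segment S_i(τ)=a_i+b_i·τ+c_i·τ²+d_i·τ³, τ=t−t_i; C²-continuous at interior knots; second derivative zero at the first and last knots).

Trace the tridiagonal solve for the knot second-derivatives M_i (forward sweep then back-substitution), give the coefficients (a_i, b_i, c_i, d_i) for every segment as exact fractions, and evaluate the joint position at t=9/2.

  seg 0: a=-3 b=2926/663 c=0 d=-386/1989
  seg 1: a=5 b=-548/663 c=-386/221 d=2696/5967
  seg 2: a=-1 b=592/663 c=1538/663 d=-1171/1326
  seg 3: a=3 b=-94/221 c=-1975/663 d=2243/2652
  seg 4: a=-3 b=-1453/663 c=2779/1326 d=-2779/11934
S(9/2) = 599/442

Δ: Δ0=8/3, Δ1=-2, Δ2=2, Δ3=-3, Δ4=2
row 1: diag=12, rhs=-28; c'=1/4, d'=-7/3
row 2: denom=10−3·1/4=37/4; d'=(24−3·-7/3)/(37/4)=124/37
row 3: denom=8−2·8/37=280/37; d'=(-30−2·124/37)/(280/37)=-97/20
row 4: denom=10−2·37/140=663/70; d'=(30−2·-97/20)/(663/70)=2779/663
back: M4=2779/663
back: M3=-97/20−37/140·2779/663=-3950/663
back: M2=124/37−8/37·-3950/663=3076/663
back: M1=-7/3−1/4·3076/663=-772/221
M: M0=0, M1=-772/221, M2=3076/663, M3=-3950/663, M4=2779/663, M5=0
seg 0: a=-3, c=M0/2=0, d=(M1−M0)/(6·3)=-386/1989, b=Δ0−h0·(2M0+M1)/6=2926/663
seg 1: a=5, c=M1/2=-386/221, d=(M2−M1)/(6·3)=2696/5967, b=Δ1−h1·(2M1+M2)/6=-548/663
seg 2: a=-1, c=M2/2=1538/663, d=(M3−M2)/(6·2)=-1171/1326, b=Δ2−h2·(2M2+M3)/6=592/663
seg 3: a=3, c=M3/2=-1975/663, d=(M4−M3)/(6·2)=2243/2652, b=Δ3−h3·(2M3+M4)/6=-94/221
seg 4: a=-3, c=M4/2=2779/1326, d=(M5−M4)/(6·3)=-2779/11934, b=Δ4−h4·(2M4+M5)/6=-1453/663
t_q=9/2 → seg 1, τ=3/2; S=5+-548/663·τ+-386/221·τ²+2696/5967·τ³=599/442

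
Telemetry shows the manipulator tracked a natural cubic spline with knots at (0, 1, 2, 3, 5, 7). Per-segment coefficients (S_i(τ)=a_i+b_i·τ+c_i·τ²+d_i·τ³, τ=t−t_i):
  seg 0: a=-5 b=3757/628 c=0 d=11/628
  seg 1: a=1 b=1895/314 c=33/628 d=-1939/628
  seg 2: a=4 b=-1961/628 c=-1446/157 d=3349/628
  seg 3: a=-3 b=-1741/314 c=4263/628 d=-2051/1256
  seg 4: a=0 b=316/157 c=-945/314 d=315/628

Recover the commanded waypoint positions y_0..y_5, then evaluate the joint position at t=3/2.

y_0=-5 y_1=1 y_2=4 y_3=-3 y_4=0 y_5=-4
S(3/2) = 18311/5024

y_0 = S_0(0) = a_0 = -5
y_1 = S_1(0) = a_1 = 1
y_2 = S_2(0) = a_2 = 4
y_3 = S_3(0) = a_3 = -3
y_4 = S_4(0) = a_4 = 0
y_5 = S_4(2) = -4
t_q=3/2 is in segment 1 (τ=1/2); S_1(τ)=18311/5024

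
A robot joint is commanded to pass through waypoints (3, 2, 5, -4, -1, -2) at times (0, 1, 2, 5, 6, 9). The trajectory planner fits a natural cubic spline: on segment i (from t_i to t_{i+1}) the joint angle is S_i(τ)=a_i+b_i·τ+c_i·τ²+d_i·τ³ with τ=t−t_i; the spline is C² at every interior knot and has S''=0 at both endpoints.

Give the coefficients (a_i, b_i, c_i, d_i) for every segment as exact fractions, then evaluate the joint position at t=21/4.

  seg 0: a=3 b=-785/333 c=0 d=452/333
  seg 1: a=2 b=571/333 c=452/111 d=-928/333
  seg 2: a=5 b=499/333 c=-476/111 d=2786/2997
  seg 3: a=-4 b=289/333 c=1358/333 d=-72/37
  seg 4: a=-1 b=1061/333 c=-586/333 d=586/2997
S(21/4) = -395/111

Δ: Δ0=-1, Δ1=3, Δ2=-3, Δ3=3, Δ4=-1/3
row 1: diag=4, rhs=24; c'=1/4, d'=6
row 2: denom=8−1·1/4=31/4; d'=(-36−1·6)/(31/4)=-168/31
row 3: denom=8−3·12/31=212/31; d'=(36−3·-168/31)/(212/31)=405/53
row 4: denom=8−1·31/212=1665/212; d'=(-20−1·405/53)/(1665/212)=-1172/333
back: M4=-1172/333
back: M3=405/53−31/212·-1172/333=2716/333
back: M2=-168/31−12/31·2716/333=-952/111
back: M1=6−1/4·-952/111=904/111
M: M0=0, M1=904/111, M2=-952/111, M3=2716/333, M4=-1172/333, M5=0
seg 0: a=3, c=M0/2=0, d=(M1−M0)/(6·1)=452/333, b=Δ0−h0·(2M0+M1)/6=-785/333
seg 1: a=2, c=M1/2=452/111, d=(M2−M1)/(6·1)=-928/333, b=Δ1−h1·(2M1+M2)/6=571/333
seg 2: a=5, c=M2/2=-476/111, d=(M3−M2)/(6·3)=2786/2997, b=Δ2−h2·(2M2+M3)/6=499/333
seg 3: a=-4, c=M3/2=1358/333, d=(M4−M3)/(6·1)=-72/37, b=Δ3−h3·(2M3+M4)/6=289/333
seg 4: a=-1, c=M4/2=-586/333, d=(M5−M4)/(6·3)=586/2997, b=Δ4−h4·(2M4+M5)/6=1061/333
t_q=21/4 → seg 3, τ=1/4; S=-4+289/333·τ+1358/333·τ²+-72/37·τ³=-395/111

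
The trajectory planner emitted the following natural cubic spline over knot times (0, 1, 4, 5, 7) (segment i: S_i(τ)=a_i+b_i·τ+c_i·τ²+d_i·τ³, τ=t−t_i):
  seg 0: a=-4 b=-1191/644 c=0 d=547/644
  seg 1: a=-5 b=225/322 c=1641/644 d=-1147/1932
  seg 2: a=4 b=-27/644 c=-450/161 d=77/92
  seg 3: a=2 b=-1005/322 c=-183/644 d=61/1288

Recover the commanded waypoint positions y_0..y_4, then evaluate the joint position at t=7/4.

y_0=-4 y_1=-5 y_2=4 y_3=2 y_4=-5
S(7/4) = -135727/41216

y_0 = S_0(0) = a_0 = -4
y_1 = S_1(0) = a_1 = -5
y_2 = S_2(0) = a_2 = 4
y_3 = S_3(0) = a_3 = 2
y_4 = S_3(2) = -5
t_q=7/4 is in segment 1 (τ=3/4); S_1(τ)=-135727/41216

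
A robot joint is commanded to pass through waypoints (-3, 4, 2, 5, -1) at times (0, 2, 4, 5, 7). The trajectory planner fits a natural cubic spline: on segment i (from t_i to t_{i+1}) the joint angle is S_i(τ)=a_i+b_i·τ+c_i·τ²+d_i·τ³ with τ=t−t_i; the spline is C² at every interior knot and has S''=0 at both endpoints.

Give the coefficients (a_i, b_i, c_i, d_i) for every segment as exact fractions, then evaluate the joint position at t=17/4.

  seg 0: a=-3 b=1331/256 c=0 d=-435/1024
  seg 1: a=4 b=13/128 c=-1305/512 d=1023/1024
  seg 2: a=2 b=485/256 c=441/128 d=-599/256
  seg 3: a=5 b=113/64 c=-915/256 d=305/512
S(17/4) = 43457/16384

Δ: Δ0=7/2, Δ1=-1, Δ2=3, Δ3=-3
row 1: diag=8, rhs=-27; c'=1/4, d'=-27/8
row 2: denom=6−2·1/4=11/2; d'=(24−2·-27/8)/(11/2)=123/22
row 3: denom=6−1·2/11=64/11; d'=(-36−1·123/22)/(64/11)=-915/128
back: M3=-915/128
back: M2=123/22−2/11·-915/128=441/64
back: M1=-27/8−1/4·441/64=-1305/256
M: M0=0, M1=-1305/256, M2=441/64, M3=-915/128, M4=0
seg 0: a=-3, c=M0/2=0, d=(M1−M0)/(6·2)=-435/1024, b=Δ0−h0·(2M0+M1)/6=1331/256
seg 1: a=4, c=M1/2=-1305/512, d=(M2−M1)/(6·2)=1023/1024, b=Δ1−h1·(2M1+M2)/6=13/128
seg 2: a=2, c=M2/2=441/128, d=(M3−M2)/(6·1)=-599/256, b=Δ2−h2·(2M2+M3)/6=485/256
seg 3: a=5, c=M3/2=-915/256, d=(M4−M3)/(6·2)=305/512, b=Δ3−h3·(2M3+M4)/6=113/64
t_q=17/4 → seg 2, τ=1/4; S=2+485/256·τ+441/128·τ²+-599/256·τ³=43457/16384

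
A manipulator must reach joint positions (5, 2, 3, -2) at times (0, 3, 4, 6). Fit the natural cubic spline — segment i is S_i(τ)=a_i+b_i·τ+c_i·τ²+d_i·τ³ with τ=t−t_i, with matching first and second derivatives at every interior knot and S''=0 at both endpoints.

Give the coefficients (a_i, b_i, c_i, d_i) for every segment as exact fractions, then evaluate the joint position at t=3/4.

  seg 0: a=5 b=-187/94 c=0 d=31/282
  seg 1: a=2 b=46/47 c=93/94 d=-91/94
  seg 2: a=3 b=5/94 c=-90/47 d=15/47
S(3/4) = 21383/6016

Δ: Δ0=-1, Δ1=1, Δ2=-5/2
row 1: diag=8, rhs=12; c'=1/8, d'=3/2
row 2: denom=6−1·1/8=47/8; d'=(-21−1·3/2)/(47/8)=-180/47
back: M2=-180/47
back: M1=3/2−1/8·-180/47=93/47
M: M0=0, M1=93/47, M2=-180/47, M3=0
seg 0: a=5, c=M0/2=0, d=(M1−M0)/(6·3)=31/282, b=Δ0−h0·(2M0+M1)/6=-187/94
seg 1: a=2, c=M1/2=93/94, d=(M2−M1)/(6·1)=-91/94, b=Δ1−h1·(2M1+M2)/6=46/47
seg 2: a=3, c=M2/2=-90/47, d=(M3−M2)/(6·2)=15/47, b=Δ2−h2·(2M2+M3)/6=5/94
t_q=3/4 → seg 0, τ=3/4; S=5+-187/94·τ+0·τ²+31/282·τ³=21383/6016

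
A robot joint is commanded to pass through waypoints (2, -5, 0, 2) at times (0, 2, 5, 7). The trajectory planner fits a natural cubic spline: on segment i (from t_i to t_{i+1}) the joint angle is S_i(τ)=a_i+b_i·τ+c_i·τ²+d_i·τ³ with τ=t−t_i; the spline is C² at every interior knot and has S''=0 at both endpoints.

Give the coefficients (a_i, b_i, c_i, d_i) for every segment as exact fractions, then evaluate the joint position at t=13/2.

Δ: Δ0=-7/2, Δ1=5/3, Δ2=1
row 1: diag=10, rhs=31; c'=3/10, d'=31/10
row 2: denom=10−3·3/10=91/10; d'=(-4−3·31/10)/(91/10)=-19/13
back: M2=-19/13
back: M1=31/10−3/10·-19/13=46/13
M: M0=0, M1=46/13, M2=-19/13, M3=0
seg 0: a=2, c=M0/2=0, d=(M1−M0)/(6·2)=23/78, b=Δ0−h0·(2M0+M1)/6=-365/78
seg 1: a=-5, c=M1/2=23/13, d=(M2−M1)/(6·3)=-5/18, b=Δ1−h1·(2M1+M2)/6=-89/78
seg 2: a=0, c=M2/2=-19/26, d=(M3−M2)/(6·2)=19/156, b=Δ2−h2·(2M2+M3)/6=77/39
t_q=13/2 → seg 2, τ=3/2; S=0+77/39·τ+-19/26·τ²+19/156·τ³=719/416

  seg 0: a=2 b=-365/78 c=0 d=23/78
  seg 1: a=-5 b=-89/78 c=23/13 d=-5/18
  seg 2: a=0 b=77/39 c=-19/26 d=19/156
S(13/2) = 719/416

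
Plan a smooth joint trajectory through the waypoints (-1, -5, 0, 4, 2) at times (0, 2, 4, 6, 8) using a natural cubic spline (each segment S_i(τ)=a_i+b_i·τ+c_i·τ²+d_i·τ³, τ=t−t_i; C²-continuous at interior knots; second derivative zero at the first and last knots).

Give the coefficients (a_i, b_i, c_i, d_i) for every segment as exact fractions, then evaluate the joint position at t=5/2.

Δ: Δ0=-2, Δ1=5/2, Δ2=2, Δ3=-1
row 1: diag=8, rhs=27; c'=1/4, d'=27/8
row 2: denom=8−2·1/4=15/2; d'=(-3−2·27/8)/(15/2)=-13/10
row 3: denom=8−2·4/15=112/15; d'=(-18−2·-13/10)/(112/15)=-33/16
back: M3=-33/16
back: M2=-13/10−4/15·-33/16=-3/4
back: M1=27/8−1/4·-3/4=57/16
M: M0=0, M1=57/16, M2=-3/4, M3=-33/16, M4=0
seg 0: a=-1, c=M0/2=0, d=(M1−M0)/(6·2)=19/64, b=Δ0−h0·(2M0+M1)/6=-51/16
seg 1: a=-5, c=M1/2=57/32, d=(M2−M1)/(6·2)=-23/64, b=Δ1−h1·(2M1+M2)/6=3/8
seg 2: a=0, c=M2/2=-3/8, d=(M3−M2)/(6·2)=-7/64, b=Δ2−h2·(2M2+M3)/6=51/16
seg 3: a=4, c=M3/2=-33/32, d=(M4−M3)/(6·2)=11/64, b=Δ3−h3·(2M3+M4)/6=3/8
t_q=5/2 → seg 1, τ=1/2; S=-5+3/8·τ+57/32·τ²+-23/64·τ³=-2259/512

  seg 0: a=-1 b=-51/16 c=0 d=19/64
  seg 1: a=-5 b=3/8 c=57/32 d=-23/64
  seg 2: a=0 b=51/16 c=-3/8 d=-7/64
  seg 3: a=4 b=3/8 c=-33/32 d=11/64
S(5/2) = -2259/512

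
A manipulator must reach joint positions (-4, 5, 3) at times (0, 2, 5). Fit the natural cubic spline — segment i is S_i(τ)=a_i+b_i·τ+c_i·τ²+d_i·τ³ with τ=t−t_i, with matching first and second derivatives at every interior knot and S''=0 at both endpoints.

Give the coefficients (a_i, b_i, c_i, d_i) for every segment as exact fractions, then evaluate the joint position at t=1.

Δ: Δ0=9/2, Δ1=-2/3
row 1: diag=10, rhs=-31; c'=3/10, d'=-31/10
back: M1=-31/10
M: M0=0, M1=-31/10, M2=0
seg 0: a=-4, c=M0/2=0, d=(M1−M0)/(6·2)=-31/120, b=Δ0−h0·(2M0+M1)/6=83/15
seg 1: a=5, c=M1/2=-31/20, d=(M2−M1)/(6·3)=31/180, b=Δ1−h1·(2M1+M2)/6=73/30
t_q=1 → seg 0, τ=1; S=-4+83/15·τ+0·τ²+-31/120·τ³=51/40

  seg 0: a=-4 b=83/15 c=0 d=-31/120
  seg 1: a=5 b=73/30 c=-31/20 d=31/180
S(1) = 51/40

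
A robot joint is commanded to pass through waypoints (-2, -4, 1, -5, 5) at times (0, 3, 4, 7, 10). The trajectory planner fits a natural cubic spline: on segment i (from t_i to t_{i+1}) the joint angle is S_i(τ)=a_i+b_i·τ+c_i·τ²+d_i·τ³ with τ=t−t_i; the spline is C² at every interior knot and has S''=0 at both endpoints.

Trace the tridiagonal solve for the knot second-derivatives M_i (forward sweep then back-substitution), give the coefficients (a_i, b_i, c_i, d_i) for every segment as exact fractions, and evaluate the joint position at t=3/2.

  seg 0: a=-2 b=-745/228 c=0 d=593/2052
  seg 1: a=-4 b=517/114 c=593/228 d=-487/228
  seg 2: a=1 b=253/76 c=-217/57 d=463/684
  seg 3: a=-5 b=-47/38 c=521/228 d=-521/2052
S(3/2) = -3603/608

Δ: Δ0=-2/3, Δ1=5, Δ2=-2, Δ3=10/3
row 1: diag=8, rhs=34; c'=1/8, d'=17/4
row 2: denom=8−1·1/8=63/8; d'=(-42−1·17/4)/(63/8)=-370/63
row 3: denom=12−3·8/21=76/7; d'=(32−3·-370/63)/(76/7)=521/114
back: M3=521/114
back: M2=-370/63−8/21·521/114=-434/57
back: M1=17/4−1/8·-434/57=593/114
M: M0=0, M1=593/114, M2=-434/57, M3=521/114, M4=0
seg 0: a=-2, c=M0/2=0, d=(M1−M0)/(6·3)=593/2052, b=Δ0−h0·(2M0+M1)/6=-745/228
seg 1: a=-4, c=M1/2=593/228, d=(M2−M1)/(6·1)=-487/228, b=Δ1−h1·(2M1+M2)/6=517/114
seg 2: a=1, c=M2/2=-217/57, d=(M3−M2)/(6·3)=463/684, b=Δ2−h2·(2M2+M3)/6=253/76
seg 3: a=-5, c=M3/2=521/228, d=(M4−M3)/(6·3)=-521/2052, b=Δ3−h3·(2M3+M4)/6=-47/38
t_q=3/2 → seg 0, τ=3/2; S=-2+-745/228·τ+0·τ²+593/2052·τ³=-3603/608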